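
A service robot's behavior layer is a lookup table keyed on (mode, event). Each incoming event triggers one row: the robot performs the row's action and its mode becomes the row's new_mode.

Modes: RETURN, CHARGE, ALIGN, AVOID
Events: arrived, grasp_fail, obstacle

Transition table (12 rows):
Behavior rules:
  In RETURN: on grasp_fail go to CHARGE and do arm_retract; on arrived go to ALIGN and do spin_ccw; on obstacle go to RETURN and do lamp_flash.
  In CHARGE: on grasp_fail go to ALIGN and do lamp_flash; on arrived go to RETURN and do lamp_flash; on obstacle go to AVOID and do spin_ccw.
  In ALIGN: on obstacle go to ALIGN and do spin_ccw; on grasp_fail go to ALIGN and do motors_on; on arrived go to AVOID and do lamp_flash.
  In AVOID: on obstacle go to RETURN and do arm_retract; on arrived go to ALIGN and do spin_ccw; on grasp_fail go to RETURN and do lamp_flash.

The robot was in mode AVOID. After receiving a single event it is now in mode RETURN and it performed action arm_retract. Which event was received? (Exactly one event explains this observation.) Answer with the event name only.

try arrived: (AVOID, arrived) → (ALIGN, spin_ccw)
try grasp_fail: (AVOID, grasp_fail) → (RETURN, lamp_flash)
try obstacle: (AVOID, obstacle) → (RETURN, arm_retract)  ← matches

obstacle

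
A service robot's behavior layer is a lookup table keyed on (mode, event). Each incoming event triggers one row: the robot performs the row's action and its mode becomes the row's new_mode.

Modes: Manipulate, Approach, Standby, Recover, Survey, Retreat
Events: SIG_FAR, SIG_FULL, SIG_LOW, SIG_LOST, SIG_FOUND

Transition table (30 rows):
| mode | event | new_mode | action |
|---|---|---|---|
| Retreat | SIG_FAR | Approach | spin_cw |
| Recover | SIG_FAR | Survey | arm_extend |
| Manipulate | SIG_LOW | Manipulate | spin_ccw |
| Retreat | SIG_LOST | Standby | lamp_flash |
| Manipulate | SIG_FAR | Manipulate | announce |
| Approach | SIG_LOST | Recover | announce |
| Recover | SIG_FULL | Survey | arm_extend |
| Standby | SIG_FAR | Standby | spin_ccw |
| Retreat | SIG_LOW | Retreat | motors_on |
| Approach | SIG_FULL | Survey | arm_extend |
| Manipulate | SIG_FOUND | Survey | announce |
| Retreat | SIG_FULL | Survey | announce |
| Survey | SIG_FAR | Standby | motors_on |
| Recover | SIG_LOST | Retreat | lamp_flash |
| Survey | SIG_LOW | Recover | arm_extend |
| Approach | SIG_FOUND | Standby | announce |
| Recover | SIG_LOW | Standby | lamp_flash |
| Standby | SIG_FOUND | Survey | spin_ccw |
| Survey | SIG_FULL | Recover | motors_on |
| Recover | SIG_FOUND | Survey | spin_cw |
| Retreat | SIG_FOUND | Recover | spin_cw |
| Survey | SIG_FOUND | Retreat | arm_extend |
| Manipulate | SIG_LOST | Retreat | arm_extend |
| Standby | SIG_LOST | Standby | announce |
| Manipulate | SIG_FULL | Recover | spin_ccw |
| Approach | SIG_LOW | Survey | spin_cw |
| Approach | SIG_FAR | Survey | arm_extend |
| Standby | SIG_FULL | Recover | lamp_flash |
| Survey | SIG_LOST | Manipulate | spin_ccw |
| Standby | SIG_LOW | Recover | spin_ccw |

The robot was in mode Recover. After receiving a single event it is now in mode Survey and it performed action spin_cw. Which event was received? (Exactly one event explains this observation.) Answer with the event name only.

SIG_FOUND

try SIG_FAR: (Recover, SIG_FAR) → (Survey, arm_extend)
try SIG_FULL: (Recover, SIG_FULL) → (Survey, arm_extend)
try SIG_LOW: (Recover, SIG_LOW) → (Standby, lamp_flash)
try SIG_LOST: (Recover, SIG_LOST) → (Retreat, lamp_flash)
try SIG_FOUND: (Recover, SIG_FOUND) → (Survey, spin_cw)  ← matches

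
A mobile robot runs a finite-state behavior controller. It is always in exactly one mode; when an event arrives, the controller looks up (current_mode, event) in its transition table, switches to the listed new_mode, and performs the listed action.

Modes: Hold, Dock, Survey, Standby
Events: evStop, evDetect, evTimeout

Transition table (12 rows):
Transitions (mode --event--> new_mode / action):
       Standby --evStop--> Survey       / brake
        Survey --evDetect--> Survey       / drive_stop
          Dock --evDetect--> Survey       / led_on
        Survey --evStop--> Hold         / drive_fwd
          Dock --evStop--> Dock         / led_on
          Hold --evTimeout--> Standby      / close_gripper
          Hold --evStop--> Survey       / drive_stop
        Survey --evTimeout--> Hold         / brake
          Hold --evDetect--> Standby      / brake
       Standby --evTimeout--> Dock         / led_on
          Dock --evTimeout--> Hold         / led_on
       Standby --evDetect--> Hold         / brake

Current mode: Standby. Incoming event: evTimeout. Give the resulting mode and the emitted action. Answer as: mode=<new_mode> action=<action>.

mode=Dock action=led_on

current mode = Standby; filter table to that mode:
  (Standby, evStop) → (Survey, brake)
  (Standby, evTimeout) → (Dock, led_on)  ← event matches
  (Standby, evDetect) → (Hold, brake)
event = evTimeout selects (Dock, led_on)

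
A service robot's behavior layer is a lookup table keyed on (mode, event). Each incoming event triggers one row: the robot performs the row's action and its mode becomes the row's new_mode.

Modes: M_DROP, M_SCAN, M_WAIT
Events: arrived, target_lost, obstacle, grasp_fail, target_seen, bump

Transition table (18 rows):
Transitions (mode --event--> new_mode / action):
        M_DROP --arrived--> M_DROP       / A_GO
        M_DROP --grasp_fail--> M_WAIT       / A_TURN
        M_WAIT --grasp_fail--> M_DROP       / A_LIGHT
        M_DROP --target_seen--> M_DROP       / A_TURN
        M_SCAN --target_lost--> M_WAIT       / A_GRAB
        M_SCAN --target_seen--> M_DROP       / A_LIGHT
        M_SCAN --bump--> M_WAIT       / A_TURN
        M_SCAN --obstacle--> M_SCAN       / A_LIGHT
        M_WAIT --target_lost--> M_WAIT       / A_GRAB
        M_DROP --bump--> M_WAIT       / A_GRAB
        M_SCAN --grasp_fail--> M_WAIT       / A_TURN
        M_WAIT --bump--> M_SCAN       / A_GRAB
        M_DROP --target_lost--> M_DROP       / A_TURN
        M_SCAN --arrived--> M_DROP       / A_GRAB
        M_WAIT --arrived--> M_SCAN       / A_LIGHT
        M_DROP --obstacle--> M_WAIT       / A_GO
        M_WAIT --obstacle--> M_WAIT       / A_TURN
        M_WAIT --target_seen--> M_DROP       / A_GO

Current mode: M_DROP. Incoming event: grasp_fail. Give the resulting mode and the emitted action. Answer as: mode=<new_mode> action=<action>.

mode=M_WAIT action=A_TURN

current mode = M_DROP; filter table to that mode:
  (M_DROP, arrived) → (M_DROP, A_GO)
  (M_DROP, grasp_fail) → (M_WAIT, A_TURN)  ← event matches
  (M_DROP, target_seen) → (M_DROP, A_TURN)
  (M_DROP, bump) → (M_WAIT, A_GRAB)
  (M_DROP, target_lost) → (M_DROP, A_TURN)
  (M_DROP, obstacle) → (M_WAIT, A_GO)
event = grasp_fail selects (M_WAIT, A_TURN)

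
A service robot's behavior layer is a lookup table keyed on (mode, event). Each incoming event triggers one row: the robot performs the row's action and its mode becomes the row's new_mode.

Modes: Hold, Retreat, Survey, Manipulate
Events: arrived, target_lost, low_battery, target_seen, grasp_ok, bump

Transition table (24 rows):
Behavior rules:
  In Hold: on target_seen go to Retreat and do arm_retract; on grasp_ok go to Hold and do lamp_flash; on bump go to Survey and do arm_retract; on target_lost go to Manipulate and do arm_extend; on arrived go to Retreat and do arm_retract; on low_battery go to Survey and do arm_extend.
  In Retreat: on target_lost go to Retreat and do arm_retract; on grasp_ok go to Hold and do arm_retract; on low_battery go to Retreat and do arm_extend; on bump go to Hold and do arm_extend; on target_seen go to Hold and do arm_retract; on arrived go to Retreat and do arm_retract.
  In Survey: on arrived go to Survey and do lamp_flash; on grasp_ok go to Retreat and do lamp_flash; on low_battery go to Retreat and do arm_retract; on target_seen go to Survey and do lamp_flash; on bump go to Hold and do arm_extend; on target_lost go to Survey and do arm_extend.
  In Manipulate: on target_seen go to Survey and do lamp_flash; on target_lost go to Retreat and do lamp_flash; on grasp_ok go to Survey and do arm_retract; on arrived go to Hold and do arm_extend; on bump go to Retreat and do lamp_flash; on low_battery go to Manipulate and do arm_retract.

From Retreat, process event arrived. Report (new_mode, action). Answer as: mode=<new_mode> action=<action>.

current mode = Retreat; filter table to that mode:
  (Retreat, target_lost) → (Retreat, arm_retract)
  (Retreat, grasp_ok) → (Hold, arm_retract)
  (Retreat, low_battery) → (Retreat, arm_extend)
  (Retreat, bump) → (Hold, arm_extend)
  (Retreat, target_seen) → (Hold, arm_retract)
  (Retreat, arrived) → (Retreat, arm_retract)  ← event matches
event = arrived selects (Retreat, arm_retract)

mode=Retreat action=arm_retract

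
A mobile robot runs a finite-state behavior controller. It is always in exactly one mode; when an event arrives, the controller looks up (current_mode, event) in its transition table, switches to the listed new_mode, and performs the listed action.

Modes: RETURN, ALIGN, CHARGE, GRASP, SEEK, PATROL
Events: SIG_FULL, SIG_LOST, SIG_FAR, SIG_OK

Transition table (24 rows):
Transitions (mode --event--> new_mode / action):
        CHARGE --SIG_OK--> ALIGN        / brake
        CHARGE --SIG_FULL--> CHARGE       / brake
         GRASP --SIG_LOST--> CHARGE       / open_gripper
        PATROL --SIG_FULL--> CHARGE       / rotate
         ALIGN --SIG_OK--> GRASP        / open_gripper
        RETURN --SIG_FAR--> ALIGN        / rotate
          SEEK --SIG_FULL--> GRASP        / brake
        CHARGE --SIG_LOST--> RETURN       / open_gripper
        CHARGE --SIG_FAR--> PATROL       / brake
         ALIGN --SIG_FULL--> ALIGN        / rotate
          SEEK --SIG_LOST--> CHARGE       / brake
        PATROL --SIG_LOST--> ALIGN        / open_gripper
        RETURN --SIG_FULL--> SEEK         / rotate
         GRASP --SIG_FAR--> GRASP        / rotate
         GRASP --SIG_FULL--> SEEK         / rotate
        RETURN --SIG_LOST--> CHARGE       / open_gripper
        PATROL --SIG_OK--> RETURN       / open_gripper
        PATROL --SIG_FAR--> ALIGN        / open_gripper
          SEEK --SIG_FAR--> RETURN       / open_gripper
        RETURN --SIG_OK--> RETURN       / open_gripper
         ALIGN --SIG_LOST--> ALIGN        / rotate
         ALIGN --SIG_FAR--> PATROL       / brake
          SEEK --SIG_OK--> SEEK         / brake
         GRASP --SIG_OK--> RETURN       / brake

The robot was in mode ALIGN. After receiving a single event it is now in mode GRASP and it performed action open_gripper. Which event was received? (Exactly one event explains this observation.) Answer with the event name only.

SIG_OK

try SIG_FULL: (ALIGN, SIG_FULL) → (ALIGN, rotate)
try SIG_LOST: (ALIGN, SIG_LOST) → (ALIGN, rotate)
try SIG_FAR: (ALIGN, SIG_FAR) → (PATROL, brake)
try SIG_OK: (ALIGN, SIG_OK) → (GRASP, open_gripper)  ← matches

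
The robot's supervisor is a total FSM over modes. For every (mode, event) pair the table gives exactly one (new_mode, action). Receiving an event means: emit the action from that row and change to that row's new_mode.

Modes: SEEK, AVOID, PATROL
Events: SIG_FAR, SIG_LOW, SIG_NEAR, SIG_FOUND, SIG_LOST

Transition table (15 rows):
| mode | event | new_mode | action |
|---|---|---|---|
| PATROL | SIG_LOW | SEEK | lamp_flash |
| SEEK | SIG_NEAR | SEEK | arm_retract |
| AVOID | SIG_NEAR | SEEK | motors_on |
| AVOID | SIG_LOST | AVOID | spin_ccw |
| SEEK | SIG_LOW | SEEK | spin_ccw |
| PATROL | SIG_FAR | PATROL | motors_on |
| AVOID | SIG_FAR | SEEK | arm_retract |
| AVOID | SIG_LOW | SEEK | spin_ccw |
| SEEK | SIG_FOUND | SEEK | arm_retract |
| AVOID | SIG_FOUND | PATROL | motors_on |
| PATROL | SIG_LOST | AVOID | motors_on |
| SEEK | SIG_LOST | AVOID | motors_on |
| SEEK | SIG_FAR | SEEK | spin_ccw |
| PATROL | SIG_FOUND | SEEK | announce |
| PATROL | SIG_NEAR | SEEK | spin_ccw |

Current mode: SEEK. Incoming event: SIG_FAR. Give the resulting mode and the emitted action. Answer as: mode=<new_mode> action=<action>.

mode=SEEK action=spin_ccw

current mode = SEEK; filter table to that mode:
  (SEEK, SIG_NEAR) → (SEEK, arm_retract)
  (SEEK, SIG_LOW) → (SEEK, spin_ccw)
  (SEEK, SIG_FOUND) → (SEEK, arm_retract)
  (SEEK, SIG_LOST) → (AVOID, motors_on)
  (SEEK, SIG_FAR) → (SEEK, spin_ccw)  ← event matches
event = SIG_FAR selects (SEEK, spin_ccw)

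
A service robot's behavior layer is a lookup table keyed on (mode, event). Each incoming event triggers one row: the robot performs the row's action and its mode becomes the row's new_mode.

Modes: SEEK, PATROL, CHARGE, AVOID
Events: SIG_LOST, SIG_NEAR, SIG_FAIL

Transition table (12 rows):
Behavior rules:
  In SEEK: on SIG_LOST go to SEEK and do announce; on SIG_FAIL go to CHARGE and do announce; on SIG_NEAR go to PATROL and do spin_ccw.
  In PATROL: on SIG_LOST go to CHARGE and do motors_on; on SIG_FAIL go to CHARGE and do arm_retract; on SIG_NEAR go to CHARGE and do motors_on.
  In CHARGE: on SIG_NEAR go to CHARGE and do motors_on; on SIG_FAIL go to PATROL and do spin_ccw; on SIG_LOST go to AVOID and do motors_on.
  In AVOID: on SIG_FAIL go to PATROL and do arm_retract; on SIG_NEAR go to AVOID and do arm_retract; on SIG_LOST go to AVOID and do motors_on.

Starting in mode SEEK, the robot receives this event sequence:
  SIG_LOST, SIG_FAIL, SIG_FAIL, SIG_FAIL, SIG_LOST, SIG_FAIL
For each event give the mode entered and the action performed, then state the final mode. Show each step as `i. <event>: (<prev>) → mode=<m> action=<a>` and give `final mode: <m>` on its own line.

final mode: PATROL

1. SIG_LOST: (SEEK) → mode=SEEK action=announce
2. SIG_FAIL: (SEEK) → mode=CHARGE action=announce
3. SIG_FAIL: (CHARGE) → mode=PATROL action=spin_ccw
4. SIG_FAIL: (PATROL) → mode=CHARGE action=arm_retract
5. SIG_LOST: (CHARGE) → mode=AVOID action=motors_on
6. SIG_FAIL: (AVOID) → mode=PATROL action=arm_retract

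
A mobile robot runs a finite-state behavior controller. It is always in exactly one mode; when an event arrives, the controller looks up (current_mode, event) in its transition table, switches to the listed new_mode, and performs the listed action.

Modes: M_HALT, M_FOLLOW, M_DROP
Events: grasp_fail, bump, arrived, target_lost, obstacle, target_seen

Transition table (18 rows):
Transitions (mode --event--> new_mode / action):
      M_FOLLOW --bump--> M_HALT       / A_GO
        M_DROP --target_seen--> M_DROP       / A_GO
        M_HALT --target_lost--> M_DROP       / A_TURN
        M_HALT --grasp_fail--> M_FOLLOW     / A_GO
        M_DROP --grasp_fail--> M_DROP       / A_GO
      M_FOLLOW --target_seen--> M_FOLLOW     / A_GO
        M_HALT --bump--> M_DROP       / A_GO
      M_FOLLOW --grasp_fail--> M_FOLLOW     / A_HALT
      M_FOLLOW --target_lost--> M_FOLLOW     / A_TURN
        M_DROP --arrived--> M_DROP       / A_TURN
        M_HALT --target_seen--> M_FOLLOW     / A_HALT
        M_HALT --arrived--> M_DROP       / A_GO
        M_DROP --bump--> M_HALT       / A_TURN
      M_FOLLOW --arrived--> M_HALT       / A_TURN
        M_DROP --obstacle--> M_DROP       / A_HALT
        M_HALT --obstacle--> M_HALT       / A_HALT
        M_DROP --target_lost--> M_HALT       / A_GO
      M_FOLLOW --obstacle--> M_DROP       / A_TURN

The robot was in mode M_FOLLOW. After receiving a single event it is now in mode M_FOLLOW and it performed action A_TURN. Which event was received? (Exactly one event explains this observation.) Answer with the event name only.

target_lost

try grasp_fail: (M_FOLLOW, grasp_fail) → (M_FOLLOW, A_HALT)
try bump: (M_FOLLOW, bump) → (M_HALT, A_GO)
try arrived: (M_FOLLOW, arrived) → (M_HALT, A_TURN)
try target_lost: (M_FOLLOW, target_lost) → (M_FOLLOW, A_TURN)  ← matches
try obstacle: (M_FOLLOW, obstacle) → (M_DROP, A_TURN)
try target_seen: (M_FOLLOW, target_seen) → (M_FOLLOW, A_GO)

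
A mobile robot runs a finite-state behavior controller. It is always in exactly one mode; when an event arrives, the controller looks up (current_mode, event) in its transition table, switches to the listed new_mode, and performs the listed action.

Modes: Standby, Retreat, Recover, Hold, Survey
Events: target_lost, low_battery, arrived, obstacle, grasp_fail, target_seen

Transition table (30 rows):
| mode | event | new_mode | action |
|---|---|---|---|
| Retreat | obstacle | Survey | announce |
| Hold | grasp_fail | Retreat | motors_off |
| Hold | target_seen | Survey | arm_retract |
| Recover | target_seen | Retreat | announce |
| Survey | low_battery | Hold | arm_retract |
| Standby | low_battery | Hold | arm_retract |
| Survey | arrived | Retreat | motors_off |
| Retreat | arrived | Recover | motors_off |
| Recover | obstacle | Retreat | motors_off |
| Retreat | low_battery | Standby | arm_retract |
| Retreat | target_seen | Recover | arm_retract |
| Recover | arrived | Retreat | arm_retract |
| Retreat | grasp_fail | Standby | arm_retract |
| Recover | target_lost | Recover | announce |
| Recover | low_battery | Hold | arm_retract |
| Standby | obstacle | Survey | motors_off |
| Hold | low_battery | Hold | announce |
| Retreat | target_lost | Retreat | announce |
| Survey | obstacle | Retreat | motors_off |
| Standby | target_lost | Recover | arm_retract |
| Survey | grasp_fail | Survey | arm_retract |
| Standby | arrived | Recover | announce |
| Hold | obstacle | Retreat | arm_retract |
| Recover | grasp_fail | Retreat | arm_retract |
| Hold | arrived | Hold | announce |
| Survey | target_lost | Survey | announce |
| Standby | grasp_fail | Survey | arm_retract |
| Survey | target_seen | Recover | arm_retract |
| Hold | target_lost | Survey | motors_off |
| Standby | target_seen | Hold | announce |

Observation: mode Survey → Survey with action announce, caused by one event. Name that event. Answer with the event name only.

target_lost

try target_lost: (Survey, target_lost) → (Survey, announce)  ← matches
try low_battery: (Survey, low_battery) → (Hold, arm_retract)
try arrived: (Survey, arrived) → (Retreat, motors_off)
try obstacle: (Survey, obstacle) → (Retreat, motors_off)
try grasp_fail: (Survey, grasp_fail) → (Survey, arm_retract)
try target_seen: (Survey, target_seen) → (Recover, arm_retract)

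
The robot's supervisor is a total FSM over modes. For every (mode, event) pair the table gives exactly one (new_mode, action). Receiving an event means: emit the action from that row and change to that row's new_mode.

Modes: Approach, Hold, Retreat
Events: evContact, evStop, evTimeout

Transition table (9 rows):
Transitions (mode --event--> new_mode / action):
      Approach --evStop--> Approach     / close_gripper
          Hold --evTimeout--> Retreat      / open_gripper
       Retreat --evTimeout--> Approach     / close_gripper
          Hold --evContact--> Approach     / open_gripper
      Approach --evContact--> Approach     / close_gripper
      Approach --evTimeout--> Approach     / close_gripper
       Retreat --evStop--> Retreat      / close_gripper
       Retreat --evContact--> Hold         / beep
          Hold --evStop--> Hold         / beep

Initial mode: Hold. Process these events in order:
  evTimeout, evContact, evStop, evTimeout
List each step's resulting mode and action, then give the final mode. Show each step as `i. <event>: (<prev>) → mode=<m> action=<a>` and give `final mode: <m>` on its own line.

1. evTimeout: (Hold) → mode=Retreat action=open_gripper
2. evContact: (Retreat) → mode=Hold action=beep
3. evStop: (Hold) → mode=Hold action=beep
4. evTimeout: (Hold) → mode=Retreat action=open_gripper

final mode: Retreat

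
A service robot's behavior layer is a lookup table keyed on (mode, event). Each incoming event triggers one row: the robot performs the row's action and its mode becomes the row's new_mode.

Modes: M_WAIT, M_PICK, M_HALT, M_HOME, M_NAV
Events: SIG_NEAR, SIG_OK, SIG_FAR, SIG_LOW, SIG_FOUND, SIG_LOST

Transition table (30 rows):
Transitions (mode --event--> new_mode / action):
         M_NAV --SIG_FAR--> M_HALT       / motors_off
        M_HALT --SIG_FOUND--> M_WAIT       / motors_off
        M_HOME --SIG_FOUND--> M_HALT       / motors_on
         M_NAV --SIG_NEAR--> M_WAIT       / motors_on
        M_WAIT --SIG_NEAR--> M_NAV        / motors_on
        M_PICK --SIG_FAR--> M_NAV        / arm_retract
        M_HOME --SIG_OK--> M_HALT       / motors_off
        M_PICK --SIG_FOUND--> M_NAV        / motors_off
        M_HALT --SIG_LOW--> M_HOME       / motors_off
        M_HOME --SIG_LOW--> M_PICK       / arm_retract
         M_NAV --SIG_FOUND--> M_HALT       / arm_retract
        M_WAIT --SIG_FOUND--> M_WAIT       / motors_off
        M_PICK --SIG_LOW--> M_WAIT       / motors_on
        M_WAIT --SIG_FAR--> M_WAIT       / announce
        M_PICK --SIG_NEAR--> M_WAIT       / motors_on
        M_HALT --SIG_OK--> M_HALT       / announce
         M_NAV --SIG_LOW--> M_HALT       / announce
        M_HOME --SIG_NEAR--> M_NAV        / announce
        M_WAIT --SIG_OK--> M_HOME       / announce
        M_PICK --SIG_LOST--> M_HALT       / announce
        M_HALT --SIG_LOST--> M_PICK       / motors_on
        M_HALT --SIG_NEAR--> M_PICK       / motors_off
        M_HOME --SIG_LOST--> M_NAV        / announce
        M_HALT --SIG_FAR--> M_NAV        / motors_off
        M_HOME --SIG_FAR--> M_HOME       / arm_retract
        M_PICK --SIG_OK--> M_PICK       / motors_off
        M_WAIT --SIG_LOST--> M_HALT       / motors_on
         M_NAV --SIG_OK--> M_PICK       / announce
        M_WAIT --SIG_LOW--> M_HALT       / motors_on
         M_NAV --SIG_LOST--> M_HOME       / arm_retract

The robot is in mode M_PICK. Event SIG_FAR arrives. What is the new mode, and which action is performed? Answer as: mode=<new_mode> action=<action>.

mode=M_NAV action=arm_retract

current mode = M_PICK; filter table to that mode:
  (M_PICK, SIG_FAR) → (M_NAV, arm_retract)  ← event matches
  (M_PICK, SIG_FOUND) → (M_NAV, motors_off)
  (M_PICK, SIG_LOW) → (M_WAIT, motors_on)
  (M_PICK, SIG_NEAR) → (M_WAIT, motors_on)
  (M_PICK, SIG_LOST) → (M_HALT, announce)
  (M_PICK, SIG_OK) → (M_PICK, motors_off)
event = SIG_FAR selects (M_NAV, arm_retract)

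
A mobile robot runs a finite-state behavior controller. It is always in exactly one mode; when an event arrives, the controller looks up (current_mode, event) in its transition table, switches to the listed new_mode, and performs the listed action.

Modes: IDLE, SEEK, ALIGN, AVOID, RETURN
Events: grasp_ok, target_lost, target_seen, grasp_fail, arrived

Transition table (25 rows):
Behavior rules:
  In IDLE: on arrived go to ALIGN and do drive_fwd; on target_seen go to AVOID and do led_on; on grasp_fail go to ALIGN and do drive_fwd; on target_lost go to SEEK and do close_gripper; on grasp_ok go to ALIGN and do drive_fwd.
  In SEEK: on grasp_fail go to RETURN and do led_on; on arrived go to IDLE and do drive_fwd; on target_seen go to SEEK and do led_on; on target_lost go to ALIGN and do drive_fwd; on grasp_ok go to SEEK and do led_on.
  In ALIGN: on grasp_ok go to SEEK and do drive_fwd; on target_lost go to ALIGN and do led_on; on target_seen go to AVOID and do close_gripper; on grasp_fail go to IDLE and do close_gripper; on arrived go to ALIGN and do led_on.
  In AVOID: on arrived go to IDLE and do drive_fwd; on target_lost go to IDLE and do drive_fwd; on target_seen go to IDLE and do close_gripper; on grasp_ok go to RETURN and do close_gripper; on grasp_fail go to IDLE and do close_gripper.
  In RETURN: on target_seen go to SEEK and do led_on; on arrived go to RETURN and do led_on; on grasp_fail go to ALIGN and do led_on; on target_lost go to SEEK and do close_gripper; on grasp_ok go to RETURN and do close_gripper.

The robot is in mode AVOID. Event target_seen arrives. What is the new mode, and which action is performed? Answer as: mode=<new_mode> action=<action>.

mode=IDLE action=close_gripper

current mode = AVOID; filter table to that mode:
  (AVOID, arrived) → (IDLE, drive_fwd)
  (AVOID, target_lost) → (IDLE, drive_fwd)
  (AVOID, target_seen) → (IDLE, close_gripper)  ← event matches
  (AVOID, grasp_ok) → (RETURN, close_gripper)
  (AVOID, grasp_fail) → (IDLE, close_gripper)
event = target_seen selects (IDLE, close_gripper)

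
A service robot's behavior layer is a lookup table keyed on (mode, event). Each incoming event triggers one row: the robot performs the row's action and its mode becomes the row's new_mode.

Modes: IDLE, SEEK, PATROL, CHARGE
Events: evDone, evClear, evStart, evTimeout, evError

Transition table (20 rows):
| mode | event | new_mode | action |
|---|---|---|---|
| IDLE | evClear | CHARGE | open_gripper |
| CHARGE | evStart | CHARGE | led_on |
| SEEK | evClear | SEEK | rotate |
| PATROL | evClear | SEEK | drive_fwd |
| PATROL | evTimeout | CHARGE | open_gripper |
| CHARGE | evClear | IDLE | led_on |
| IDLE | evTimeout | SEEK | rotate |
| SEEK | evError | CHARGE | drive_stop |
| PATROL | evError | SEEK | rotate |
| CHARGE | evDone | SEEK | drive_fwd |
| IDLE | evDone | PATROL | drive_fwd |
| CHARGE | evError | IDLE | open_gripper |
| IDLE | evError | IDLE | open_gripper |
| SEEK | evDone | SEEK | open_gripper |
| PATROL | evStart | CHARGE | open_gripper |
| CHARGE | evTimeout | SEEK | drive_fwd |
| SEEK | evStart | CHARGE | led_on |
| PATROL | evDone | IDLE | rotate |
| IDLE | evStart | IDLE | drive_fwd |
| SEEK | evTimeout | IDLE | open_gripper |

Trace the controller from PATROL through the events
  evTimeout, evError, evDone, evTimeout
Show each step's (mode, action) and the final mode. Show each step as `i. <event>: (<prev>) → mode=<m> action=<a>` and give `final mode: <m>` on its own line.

1. evTimeout: (PATROL) → mode=CHARGE action=open_gripper
2. evError: (CHARGE) → mode=IDLE action=open_gripper
3. evDone: (IDLE) → mode=PATROL action=drive_fwd
4. evTimeout: (PATROL) → mode=CHARGE action=open_gripper

final mode: CHARGE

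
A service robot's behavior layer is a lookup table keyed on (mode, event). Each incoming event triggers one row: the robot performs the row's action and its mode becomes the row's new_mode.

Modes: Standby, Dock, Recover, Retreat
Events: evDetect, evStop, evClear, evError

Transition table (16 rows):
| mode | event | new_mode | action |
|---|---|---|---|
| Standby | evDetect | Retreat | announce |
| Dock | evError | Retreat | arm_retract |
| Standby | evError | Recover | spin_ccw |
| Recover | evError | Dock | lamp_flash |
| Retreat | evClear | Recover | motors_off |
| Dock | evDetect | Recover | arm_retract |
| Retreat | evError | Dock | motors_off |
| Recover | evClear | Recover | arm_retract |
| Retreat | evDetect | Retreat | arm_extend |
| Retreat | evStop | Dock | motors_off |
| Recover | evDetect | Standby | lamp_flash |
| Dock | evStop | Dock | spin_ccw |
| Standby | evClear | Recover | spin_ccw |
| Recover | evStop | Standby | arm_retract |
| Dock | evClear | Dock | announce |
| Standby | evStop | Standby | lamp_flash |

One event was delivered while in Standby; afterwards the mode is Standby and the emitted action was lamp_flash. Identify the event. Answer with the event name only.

try evDetect: (Standby, evDetect) → (Retreat, announce)
try evStop: (Standby, evStop) → (Standby, lamp_flash)  ← matches
try evClear: (Standby, evClear) → (Recover, spin_ccw)
try evError: (Standby, evError) → (Recover, spin_ccw)

evStop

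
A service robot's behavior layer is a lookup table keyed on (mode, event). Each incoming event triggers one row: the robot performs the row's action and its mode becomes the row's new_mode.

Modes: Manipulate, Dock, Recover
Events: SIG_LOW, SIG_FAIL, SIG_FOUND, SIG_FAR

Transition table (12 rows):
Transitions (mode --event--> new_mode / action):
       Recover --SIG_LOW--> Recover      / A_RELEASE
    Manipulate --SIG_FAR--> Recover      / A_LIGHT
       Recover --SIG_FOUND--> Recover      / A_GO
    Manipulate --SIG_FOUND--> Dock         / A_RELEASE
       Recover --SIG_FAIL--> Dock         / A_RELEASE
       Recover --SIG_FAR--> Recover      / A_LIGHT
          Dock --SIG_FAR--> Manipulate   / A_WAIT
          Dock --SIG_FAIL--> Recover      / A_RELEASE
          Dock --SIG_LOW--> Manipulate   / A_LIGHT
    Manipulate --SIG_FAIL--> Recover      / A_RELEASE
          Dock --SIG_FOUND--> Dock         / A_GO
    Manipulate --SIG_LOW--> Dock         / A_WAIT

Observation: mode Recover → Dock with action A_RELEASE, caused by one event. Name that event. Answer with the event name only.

try SIG_LOW: (Recover, SIG_LOW) → (Recover, A_RELEASE)
try SIG_FAIL: (Recover, SIG_FAIL) → (Dock, A_RELEASE)  ← matches
try SIG_FOUND: (Recover, SIG_FOUND) → (Recover, A_GO)
try SIG_FAR: (Recover, SIG_FAR) → (Recover, A_LIGHT)

SIG_FAIL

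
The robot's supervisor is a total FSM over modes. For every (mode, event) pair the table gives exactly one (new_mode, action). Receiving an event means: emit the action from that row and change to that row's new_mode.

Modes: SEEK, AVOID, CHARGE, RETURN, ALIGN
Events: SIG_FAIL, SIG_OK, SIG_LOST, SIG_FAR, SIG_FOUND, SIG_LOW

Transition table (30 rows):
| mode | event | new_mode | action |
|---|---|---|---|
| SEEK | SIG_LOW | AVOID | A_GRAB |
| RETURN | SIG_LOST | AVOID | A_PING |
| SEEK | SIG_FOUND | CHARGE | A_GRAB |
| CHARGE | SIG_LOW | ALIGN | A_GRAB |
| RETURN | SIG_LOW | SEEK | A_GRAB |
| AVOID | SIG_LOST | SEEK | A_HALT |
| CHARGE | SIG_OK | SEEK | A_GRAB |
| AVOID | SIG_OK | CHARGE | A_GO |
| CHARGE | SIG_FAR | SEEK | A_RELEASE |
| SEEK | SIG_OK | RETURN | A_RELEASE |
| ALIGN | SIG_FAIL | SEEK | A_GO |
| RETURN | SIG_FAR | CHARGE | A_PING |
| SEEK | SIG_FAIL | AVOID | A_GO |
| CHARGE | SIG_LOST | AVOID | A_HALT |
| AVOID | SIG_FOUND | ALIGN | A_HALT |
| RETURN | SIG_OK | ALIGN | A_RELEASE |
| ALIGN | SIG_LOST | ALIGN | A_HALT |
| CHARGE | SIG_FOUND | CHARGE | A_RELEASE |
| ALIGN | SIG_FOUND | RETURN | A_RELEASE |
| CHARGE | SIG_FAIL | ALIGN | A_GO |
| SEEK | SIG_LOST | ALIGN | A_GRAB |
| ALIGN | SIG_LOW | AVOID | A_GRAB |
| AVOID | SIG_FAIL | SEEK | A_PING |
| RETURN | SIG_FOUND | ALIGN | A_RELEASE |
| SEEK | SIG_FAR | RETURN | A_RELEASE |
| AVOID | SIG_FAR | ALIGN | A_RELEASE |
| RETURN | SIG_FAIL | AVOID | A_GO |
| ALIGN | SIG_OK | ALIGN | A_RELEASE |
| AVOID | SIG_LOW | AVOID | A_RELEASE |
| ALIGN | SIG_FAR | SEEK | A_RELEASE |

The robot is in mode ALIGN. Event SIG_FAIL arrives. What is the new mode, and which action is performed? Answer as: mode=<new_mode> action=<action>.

current mode = ALIGN; filter table to that mode:
  (ALIGN, SIG_FAIL) → (SEEK, A_GO)  ← event matches
  (ALIGN, SIG_LOST) → (ALIGN, A_HALT)
  (ALIGN, SIG_FOUND) → (RETURN, A_RELEASE)
  (ALIGN, SIG_LOW) → (AVOID, A_GRAB)
  (ALIGN, SIG_OK) → (ALIGN, A_RELEASE)
  (ALIGN, SIG_FAR) → (SEEK, A_RELEASE)
event = SIG_FAIL selects (SEEK, A_GO)

mode=SEEK action=A_GO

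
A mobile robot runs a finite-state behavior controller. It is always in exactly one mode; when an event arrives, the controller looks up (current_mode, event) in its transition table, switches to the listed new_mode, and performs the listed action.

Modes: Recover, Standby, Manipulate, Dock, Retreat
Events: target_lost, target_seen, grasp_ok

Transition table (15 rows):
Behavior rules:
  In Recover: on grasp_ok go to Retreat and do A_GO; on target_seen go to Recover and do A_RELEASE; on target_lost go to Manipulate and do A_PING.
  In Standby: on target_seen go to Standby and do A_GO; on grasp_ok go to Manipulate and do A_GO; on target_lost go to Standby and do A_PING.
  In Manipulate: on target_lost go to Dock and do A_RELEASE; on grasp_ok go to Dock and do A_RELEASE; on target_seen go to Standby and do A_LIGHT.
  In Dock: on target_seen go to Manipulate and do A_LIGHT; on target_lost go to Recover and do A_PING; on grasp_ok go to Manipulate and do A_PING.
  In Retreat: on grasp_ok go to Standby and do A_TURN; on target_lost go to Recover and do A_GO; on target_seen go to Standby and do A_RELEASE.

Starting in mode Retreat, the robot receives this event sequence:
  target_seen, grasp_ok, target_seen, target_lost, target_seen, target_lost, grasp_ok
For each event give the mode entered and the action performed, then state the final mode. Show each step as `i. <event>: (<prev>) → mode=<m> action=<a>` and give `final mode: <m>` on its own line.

final mode: Manipulate

1. target_seen: (Retreat) → mode=Standby action=A_RELEASE
2. grasp_ok: (Standby) → mode=Manipulate action=A_GO
3. target_seen: (Manipulate) → mode=Standby action=A_LIGHT
4. target_lost: (Standby) → mode=Standby action=A_PING
5. target_seen: (Standby) → mode=Standby action=A_GO
6. target_lost: (Standby) → mode=Standby action=A_PING
7. grasp_ok: (Standby) → mode=Manipulate action=A_GO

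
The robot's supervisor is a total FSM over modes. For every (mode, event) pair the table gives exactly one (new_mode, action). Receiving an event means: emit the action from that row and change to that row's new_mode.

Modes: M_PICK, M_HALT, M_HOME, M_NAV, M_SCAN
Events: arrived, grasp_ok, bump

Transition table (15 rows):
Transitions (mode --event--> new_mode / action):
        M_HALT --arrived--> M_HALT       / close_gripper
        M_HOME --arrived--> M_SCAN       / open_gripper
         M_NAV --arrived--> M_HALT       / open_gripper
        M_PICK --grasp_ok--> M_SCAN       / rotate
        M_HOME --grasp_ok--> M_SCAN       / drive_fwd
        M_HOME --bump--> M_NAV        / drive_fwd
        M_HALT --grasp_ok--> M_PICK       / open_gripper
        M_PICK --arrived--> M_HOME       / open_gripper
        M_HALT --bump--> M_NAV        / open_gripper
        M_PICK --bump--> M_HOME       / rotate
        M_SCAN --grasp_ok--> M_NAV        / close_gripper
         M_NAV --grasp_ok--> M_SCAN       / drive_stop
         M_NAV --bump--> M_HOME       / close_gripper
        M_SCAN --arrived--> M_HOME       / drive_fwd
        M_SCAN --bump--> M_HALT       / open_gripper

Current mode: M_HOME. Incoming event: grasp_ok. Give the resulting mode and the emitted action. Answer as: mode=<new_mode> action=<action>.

current mode = M_HOME; filter table to that mode:
  (M_HOME, arrived) → (M_SCAN, open_gripper)
  (M_HOME, grasp_ok) → (M_SCAN, drive_fwd)  ← event matches
  (M_HOME, bump) → (M_NAV, drive_fwd)
event = grasp_ok selects (M_SCAN, drive_fwd)

mode=M_SCAN action=drive_fwd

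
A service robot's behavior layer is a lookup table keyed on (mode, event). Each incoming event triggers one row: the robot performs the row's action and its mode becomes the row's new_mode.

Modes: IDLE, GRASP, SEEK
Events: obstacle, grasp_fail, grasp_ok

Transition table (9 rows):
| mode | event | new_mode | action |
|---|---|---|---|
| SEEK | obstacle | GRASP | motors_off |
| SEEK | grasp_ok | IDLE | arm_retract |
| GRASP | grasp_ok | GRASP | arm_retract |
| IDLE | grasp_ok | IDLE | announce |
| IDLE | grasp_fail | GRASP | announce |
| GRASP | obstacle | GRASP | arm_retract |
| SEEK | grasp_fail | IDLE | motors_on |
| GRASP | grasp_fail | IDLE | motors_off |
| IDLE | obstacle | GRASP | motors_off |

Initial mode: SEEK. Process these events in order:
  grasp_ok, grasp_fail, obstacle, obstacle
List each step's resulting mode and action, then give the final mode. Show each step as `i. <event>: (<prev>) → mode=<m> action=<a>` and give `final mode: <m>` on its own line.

final mode: GRASP

1. grasp_ok: (SEEK) → mode=IDLE action=arm_retract
2. grasp_fail: (IDLE) → mode=GRASP action=announce
3. obstacle: (GRASP) → mode=GRASP action=arm_retract
4. obstacle: (GRASP) → mode=GRASP action=arm_retract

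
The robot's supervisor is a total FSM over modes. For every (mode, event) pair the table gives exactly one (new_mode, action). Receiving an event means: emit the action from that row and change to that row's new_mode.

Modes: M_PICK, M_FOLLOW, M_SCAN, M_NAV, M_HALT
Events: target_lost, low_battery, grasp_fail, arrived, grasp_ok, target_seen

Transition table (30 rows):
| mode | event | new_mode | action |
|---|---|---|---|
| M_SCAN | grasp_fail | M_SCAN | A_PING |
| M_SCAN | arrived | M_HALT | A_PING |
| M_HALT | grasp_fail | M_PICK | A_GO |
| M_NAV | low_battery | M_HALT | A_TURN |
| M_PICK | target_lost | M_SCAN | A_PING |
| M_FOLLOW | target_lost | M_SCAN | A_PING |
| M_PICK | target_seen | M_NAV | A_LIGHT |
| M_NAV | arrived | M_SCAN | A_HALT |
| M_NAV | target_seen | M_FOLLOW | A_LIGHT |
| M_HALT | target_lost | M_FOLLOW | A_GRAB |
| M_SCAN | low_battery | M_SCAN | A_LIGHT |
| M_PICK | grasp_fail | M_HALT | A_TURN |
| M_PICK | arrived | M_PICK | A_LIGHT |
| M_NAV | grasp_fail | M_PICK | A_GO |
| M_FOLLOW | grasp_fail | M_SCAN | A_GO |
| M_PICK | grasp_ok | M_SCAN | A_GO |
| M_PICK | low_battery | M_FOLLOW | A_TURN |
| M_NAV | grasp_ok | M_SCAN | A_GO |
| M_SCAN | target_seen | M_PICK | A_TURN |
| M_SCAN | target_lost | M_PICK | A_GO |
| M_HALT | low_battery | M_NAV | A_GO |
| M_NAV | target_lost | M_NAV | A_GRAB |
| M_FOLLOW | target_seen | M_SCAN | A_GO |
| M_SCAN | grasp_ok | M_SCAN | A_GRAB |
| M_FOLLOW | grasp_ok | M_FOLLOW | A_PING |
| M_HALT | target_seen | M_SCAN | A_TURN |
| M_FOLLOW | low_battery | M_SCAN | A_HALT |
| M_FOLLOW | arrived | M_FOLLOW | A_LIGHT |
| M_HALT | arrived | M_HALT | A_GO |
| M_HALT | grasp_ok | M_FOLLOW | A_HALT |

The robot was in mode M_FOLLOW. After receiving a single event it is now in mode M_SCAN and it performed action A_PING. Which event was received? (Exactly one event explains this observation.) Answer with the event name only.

try target_lost: (M_FOLLOW, target_lost) → (M_SCAN, A_PING)  ← matches
try low_battery: (M_FOLLOW, low_battery) → (M_SCAN, A_HALT)
try grasp_fail: (M_FOLLOW, grasp_fail) → (M_SCAN, A_GO)
try arrived: (M_FOLLOW, arrived) → (M_FOLLOW, A_LIGHT)
try grasp_ok: (M_FOLLOW, grasp_ok) → (M_FOLLOW, A_PING)
try target_seen: (M_FOLLOW, target_seen) → (M_SCAN, A_GO)

target_lost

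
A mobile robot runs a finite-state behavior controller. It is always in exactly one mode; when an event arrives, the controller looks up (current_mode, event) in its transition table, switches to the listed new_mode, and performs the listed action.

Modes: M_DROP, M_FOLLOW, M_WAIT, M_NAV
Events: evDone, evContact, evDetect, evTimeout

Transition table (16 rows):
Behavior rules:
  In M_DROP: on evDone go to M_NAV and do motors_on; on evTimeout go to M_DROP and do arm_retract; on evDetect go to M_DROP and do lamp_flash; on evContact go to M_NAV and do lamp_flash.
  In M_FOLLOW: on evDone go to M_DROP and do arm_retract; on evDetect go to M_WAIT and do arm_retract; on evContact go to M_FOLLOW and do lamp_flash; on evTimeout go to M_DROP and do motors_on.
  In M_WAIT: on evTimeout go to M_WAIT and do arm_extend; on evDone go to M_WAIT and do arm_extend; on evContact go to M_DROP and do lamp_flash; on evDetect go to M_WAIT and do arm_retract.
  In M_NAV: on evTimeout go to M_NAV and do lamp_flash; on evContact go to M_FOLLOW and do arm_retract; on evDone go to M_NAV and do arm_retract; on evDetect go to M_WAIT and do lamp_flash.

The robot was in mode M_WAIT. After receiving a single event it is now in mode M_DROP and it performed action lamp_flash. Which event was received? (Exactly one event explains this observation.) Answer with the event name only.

evContact

try evDone: (M_WAIT, evDone) → (M_WAIT, arm_extend)
try evContact: (M_WAIT, evContact) → (M_DROP, lamp_flash)  ← matches
try evDetect: (M_WAIT, evDetect) → (M_WAIT, arm_retract)
try evTimeout: (M_WAIT, evTimeout) → (M_WAIT, arm_extend)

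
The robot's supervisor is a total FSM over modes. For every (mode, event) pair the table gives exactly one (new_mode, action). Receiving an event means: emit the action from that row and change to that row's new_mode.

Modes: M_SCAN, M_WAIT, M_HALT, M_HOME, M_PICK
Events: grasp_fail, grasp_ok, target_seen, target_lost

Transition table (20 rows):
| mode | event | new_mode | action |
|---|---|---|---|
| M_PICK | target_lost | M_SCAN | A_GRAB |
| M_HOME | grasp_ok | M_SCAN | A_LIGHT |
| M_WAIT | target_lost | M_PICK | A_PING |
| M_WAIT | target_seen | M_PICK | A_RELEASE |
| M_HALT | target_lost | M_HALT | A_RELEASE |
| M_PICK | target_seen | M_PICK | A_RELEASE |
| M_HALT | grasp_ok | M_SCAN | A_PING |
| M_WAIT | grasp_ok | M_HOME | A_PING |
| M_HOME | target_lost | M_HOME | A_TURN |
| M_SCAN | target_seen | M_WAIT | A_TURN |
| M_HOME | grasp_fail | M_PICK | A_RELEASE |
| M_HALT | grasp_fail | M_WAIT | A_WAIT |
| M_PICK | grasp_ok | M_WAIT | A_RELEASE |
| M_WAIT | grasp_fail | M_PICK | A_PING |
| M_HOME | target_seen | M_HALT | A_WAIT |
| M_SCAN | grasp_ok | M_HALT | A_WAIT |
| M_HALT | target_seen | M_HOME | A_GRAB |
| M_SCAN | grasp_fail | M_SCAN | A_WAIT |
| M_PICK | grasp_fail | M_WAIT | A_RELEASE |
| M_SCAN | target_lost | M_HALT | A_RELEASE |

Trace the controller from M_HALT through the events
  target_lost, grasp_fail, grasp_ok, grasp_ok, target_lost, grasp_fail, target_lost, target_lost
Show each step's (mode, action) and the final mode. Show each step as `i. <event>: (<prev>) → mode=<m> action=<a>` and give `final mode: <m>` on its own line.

final mode: M_SCAN

1. target_lost: (M_HALT) → mode=M_HALT action=A_RELEASE
2. grasp_fail: (M_HALT) → mode=M_WAIT action=A_WAIT
3. grasp_ok: (M_WAIT) → mode=M_HOME action=A_PING
4. grasp_ok: (M_HOME) → mode=M_SCAN action=A_LIGHT
5. target_lost: (M_SCAN) → mode=M_HALT action=A_RELEASE
6. grasp_fail: (M_HALT) → mode=M_WAIT action=A_WAIT
7. target_lost: (M_WAIT) → mode=M_PICK action=A_PING
8. target_lost: (M_PICK) → mode=M_SCAN action=A_GRAB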